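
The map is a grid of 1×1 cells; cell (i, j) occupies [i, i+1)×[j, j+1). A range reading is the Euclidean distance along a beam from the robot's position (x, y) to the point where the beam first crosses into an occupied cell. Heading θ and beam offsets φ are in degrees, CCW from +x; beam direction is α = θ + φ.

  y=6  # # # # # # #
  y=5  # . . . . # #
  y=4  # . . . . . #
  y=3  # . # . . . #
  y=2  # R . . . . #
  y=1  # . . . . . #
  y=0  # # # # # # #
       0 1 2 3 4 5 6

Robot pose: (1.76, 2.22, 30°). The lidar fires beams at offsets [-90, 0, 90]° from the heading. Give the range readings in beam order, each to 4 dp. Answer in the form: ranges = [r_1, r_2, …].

ranges = [1.4087, 4.8959, 1.5200]

beam 1: φ=-90°, α=300°
  dir = (cos 300°, sin 300°) = (0.5000, -0.8660); from cell (1,2)
  next x-line at t=0.4800, next y-line at t=0.2540; Δt_x=2.0000, Δt_y=1.1547
    y: enter (1,1) at t=0.2540
    x: enter (2,1) at t=0.4800
    y: enter (2,0) at t=1.4087 ← occupied
  → r_1 = 1.4087
beam 2: φ=0°, α=30°
  dir = (cos 30°, sin 30°) = (0.8660, 0.5000); from cell (1,2)
  next x-line at t=0.2771, next y-line at t=1.5600; Δt_x=1.1547, Δt_y=2.0000
    x: enter (2,2) at t=0.2771
    x: enter (3,2) at t=1.4318
    y: enter (3,3) at t=1.5600
    x: enter (4,3) at t=2.5865
    y: enter (4,4) at t=3.5600
    x: enter (5,4) at t=3.7412
    x: enter (6,4) at t=4.8959 ← occupied
  → r_2 = 4.8959
beam 3: φ=90°, α=120°
  dir = (cos 120°, sin 120°) = (-0.5000, 0.8660); from cell (1,2)
  next x-line at t=1.5200, next y-line at t=0.9007; Δt_x=2.0000, Δt_y=1.1547
    y: enter (1,3) at t=0.9007
    x: enter (0,3) at t=1.5200 ← occupied
  → r_3 = 1.5200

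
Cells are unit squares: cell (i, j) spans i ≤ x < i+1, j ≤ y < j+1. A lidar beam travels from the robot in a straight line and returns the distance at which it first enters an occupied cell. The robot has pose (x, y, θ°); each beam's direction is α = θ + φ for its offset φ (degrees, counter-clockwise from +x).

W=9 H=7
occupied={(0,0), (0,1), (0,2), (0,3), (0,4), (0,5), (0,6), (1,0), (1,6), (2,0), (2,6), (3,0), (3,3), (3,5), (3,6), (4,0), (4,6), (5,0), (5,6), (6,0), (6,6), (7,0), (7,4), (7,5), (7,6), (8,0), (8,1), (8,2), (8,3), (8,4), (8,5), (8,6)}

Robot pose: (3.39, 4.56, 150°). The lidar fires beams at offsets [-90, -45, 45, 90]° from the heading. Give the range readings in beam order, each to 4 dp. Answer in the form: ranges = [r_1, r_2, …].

ranges = [0.5081, 0.4555, 2.4743, 0.6466]

beam 1: φ=-90°, α=60°
  d=(0.5000,0.8660)  start (3,4)  tX=1.2200 tY=0.5081  stride 1/|dx|=2.0000 1/|dy|=1.1547
    cross y-line → (3,5), t=0.5081 (wall)
  → r_1 = 0.5081
beam 2: φ=-45°, α=105°
  d=(-0.2588,0.9659)  start (3,4)  tX=1.5068 tY=0.4555  stride 1/|dx|=3.8637 1/|dy|=1.0353
    cross y-line → (3,5), t=0.4555 (wall)
  → r_2 = 0.4555
beam 3: φ=45°, α=195°
  d=(-0.9659,-0.2588)  start (3,4)  tX=0.4038 tY=2.1637  stride 1/|dx|=1.0353 1/|dy|=3.8637
    cross x-line → (2,4), t=0.4038
    cross x-line → (1,4), t=1.4390
    cross y-line → (1,3), t=2.1637
    cross x-line → (0,3), t=2.4743 (wall)
  → r_3 = 2.4743
beam 4: φ=90°, α=240°
  d=(-0.5000,-0.8660)  start (3,4)  tX=0.7800 tY=0.6466  stride 1/|dx|=2.0000 1/|dy|=1.1547
    cross y-line → (3,3), t=0.6466 (wall)
  → r_4 = 0.6466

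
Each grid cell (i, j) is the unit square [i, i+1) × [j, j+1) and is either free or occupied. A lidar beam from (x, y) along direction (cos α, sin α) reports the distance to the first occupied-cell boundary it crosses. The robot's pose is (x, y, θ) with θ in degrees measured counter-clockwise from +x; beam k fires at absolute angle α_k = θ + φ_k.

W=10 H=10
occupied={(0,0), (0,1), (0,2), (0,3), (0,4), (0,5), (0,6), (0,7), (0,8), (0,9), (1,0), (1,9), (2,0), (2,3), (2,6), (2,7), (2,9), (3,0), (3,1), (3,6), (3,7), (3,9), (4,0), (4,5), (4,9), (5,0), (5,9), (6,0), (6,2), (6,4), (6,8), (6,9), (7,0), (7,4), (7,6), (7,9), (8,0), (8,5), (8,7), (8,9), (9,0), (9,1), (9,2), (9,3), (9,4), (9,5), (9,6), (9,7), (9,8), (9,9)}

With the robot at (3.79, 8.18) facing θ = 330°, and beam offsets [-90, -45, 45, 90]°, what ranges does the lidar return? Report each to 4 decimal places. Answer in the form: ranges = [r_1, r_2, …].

beam 1: φ=-90°, α=240°
  direction (-0.5000, -0.8660); cell (3,8); t to first gridline: x 1.5800, y 0.2078 (then +2.0000 / +1.1547)
    (3,7) via y @ 0.2078  # hit
  → r_1 = 0.2078
beam 2: φ=-45°, α=285°
  direction (0.2588, -0.9659); cell (3,8); t to first gridline: x 0.8114, y 0.1863 (then +3.8637 / +1.0353)
    (3,7) via y @ 0.1863  # hit
  → r_2 = 0.1863
beam 3: φ=45°, α=15°
  direction (0.9659, 0.2588); cell (3,8); t to first gridline: x 0.2174, y 3.1682 (then +1.0353 / +3.8637)
    (4,8) via x @ 0.2174
    (5,8) via x @ 1.2527
    (6,8) via x @ 2.2880  # hit
  → r_3 = 2.2880
beam 4: φ=90°, α=60°
  direction (0.5000, 0.8660); cell (3,8); t to first gridline: x 0.4200, y 0.9469 (then +2.0000 / +1.1547)
    (4,8) via x @ 0.4200
    (4,9) via y @ 0.9469  # hit
  → r_4 = 0.9469

ranges = [0.2078, 0.1863, 2.2880, 0.9469]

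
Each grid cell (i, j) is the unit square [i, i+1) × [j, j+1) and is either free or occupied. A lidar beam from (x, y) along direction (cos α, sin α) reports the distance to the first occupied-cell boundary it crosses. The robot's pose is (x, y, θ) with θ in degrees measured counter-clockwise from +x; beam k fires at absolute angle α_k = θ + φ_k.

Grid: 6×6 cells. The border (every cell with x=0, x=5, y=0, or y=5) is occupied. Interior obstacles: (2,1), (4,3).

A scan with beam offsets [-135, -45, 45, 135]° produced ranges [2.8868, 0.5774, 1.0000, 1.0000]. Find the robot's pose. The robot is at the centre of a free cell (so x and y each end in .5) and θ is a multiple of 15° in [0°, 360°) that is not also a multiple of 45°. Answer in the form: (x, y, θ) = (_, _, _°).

Enumerate (i+0.5, j+0.5, θ) over the 14 free cells and 16 admissible headings. For each, cast all 4 beams and compare to the given ranges.
  (1.5, 3.5, 30°): beam 1 = 1.9319 ≠ 2.8868 ✗
  (3.5, 3.5, 210°): beam 1 = 1.5529 ≠ 2.8868 ✗
  (4.5, 4.5, 75°): beam 1 = 0.5774 ≠ 2.8868 ✗
  (3.5, 3.5, 165°): beam 1 = 0.5774 ≠ 2.8868 ✗
  (3.5, 4.5, 60°): beam 1 = 3.6235 ≠ 2.8868 ✗
  …
  (1.5, 2.5, 195°): r_1=2.8868, r_2=0.5774, r_3=1.0000, r_4=1.0000 — all match ✓
Only this pose fits every beam.

(x, y, θ) = (1.5, 2.5, 195°)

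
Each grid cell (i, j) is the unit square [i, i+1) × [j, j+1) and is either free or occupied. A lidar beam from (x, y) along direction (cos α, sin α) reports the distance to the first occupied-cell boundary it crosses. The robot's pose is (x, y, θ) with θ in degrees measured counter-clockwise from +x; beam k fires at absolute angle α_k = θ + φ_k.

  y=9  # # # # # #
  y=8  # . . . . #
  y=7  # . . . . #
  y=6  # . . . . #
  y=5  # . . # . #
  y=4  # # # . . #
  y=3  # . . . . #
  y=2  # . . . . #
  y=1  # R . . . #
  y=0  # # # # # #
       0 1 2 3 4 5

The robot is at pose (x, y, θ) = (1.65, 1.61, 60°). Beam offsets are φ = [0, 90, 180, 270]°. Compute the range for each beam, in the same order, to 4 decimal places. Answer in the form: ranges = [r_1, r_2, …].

ranges = [3.9144, 0.7506, 0.7044, 1.2200]

beam 1: φ=0°, α=60°
  dir = (cos 60°, sin 60°) = (0.5000, 0.8660); from cell (1,1)
  next x-line at t=0.7000, next y-line at t=0.4503; Δt_x=2.0000, Δt_y=1.1547
    y: enter (1,2) at t=0.4503
    x: enter (2,2) at t=0.7000
    y: enter (2,3) at t=1.6050
    x: enter (3,3) at t=2.7000
    y: enter (3,4) at t=2.7597
    y: enter (3,5) at t=3.9144 ← occupied
  → r_1 = 3.9144
beam 2: φ=90°, α=150°
  dir = (cos 150°, sin 150°) = (-0.8660, 0.5000); from cell (1,1)
  next x-line at t=0.7506, next y-line at t=0.7800; Δt_x=1.1547, Δt_y=2.0000
    x: enter (0,1) at t=0.7506 ← occupied
  → r_2 = 0.7506
beam 3: φ=180°, α=240°
  dir = (cos 240°, sin 240°) = (-0.5000, -0.8660); from cell (1,1)
  next x-line at t=1.3000, next y-line at t=0.7044; Δt_x=2.0000, Δt_y=1.1547
    y: enter (1,0) at t=0.7044 ← occupied
  → r_3 = 0.7044
beam 4: φ=270°, α=330°
  dir = (cos 330°, sin 330°) = (0.8660, -0.5000); from cell (1,1)
  next x-line at t=0.4041, next y-line at t=1.2200; Δt_x=1.1547, Δt_y=2.0000
    x: enter (2,1) at t=0.4041
    y: enter (2,0) at t=1.2200 ← occupied
  → r_4 = 1.2200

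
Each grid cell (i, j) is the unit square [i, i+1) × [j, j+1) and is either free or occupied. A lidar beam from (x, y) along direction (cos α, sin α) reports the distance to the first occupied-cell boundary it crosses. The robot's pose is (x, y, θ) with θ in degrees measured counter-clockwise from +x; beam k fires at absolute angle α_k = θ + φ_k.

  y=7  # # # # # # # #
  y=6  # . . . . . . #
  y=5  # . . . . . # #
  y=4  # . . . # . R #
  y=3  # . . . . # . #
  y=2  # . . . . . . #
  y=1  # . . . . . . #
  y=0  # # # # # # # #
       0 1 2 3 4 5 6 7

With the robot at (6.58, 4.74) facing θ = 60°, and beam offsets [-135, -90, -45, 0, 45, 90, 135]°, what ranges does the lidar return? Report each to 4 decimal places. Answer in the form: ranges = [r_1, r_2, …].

ranges = [1.6228, 0.4850, 0.4348, 0.3002, 0.2692, 0.5200, 1.6357]

beam 1: φ=-135°, α=285°
  d=(0.2588,-0.9659)  start (6,4)  tX=1.6228 tY=0.7661  stride 1/|dx|=3.8637 1/|dy|=1.0353
    cross y-line → (6,3), t=0.7661
    cross x-line → (7,3), t=1.6228 (wall)
  → r_1 = 1.6228
beam 2: φ=-90°, α=330°
  d=(0.8660,-0.5000)  start (6,4)  tX=0.4850 tY=1.4800  stride 1/|dx|=1.1547 1/|dy|=2.0000
    cross x-line → (7,4), t=0.4850 (wall)
  → r_2 = 0.4850
beam 3: φ=-45°, α=15°
  d=(0.9659,0.2588)  start (6,4)  tX=0.4348 tY=1.0046  stride 1/|dx|=1.0353 1/|dy|=3.8637
    cross x-line → (7,4), t=0.4348 (wall)
  → r_3 = 0.4348
beam 4: φ=0°, α=60°
  d=(0.5000,0.8660)  start (6,4)  tX=0.8400 tY=0.3002  stride 1/|dx|=2.0000 1/|dy|=1.1547
    cross y-line → (6,5), t=0.3002 (wall)
  → r_4 = 0.3002
beam 5: φ=45°, α=105°
  d=(-0.2588,0.9659)  start (6,4)  tX=2.2409 tY=0.2692  stride 1/|dx|=3.8637 1/|dy|=1.0353
    cross y-line → (6,5), t=0.2692 (wall)
  → r_5 = 0.2692
beam 6: φ=90°, α=150°
  d=(-0.8660,0.5000)  start (6,4)  tX=0.6697 tY=0.5200  stride 1/|dx|=1.1547 1/|dy|=2.0000
    cross y-line → (6,5), t=0.5200 (wall)
  → r_6 = 0.5200
beam 7: φ=135°, α=195°
  d=(-0.9659,-0.2588)  start (6,4)  tX=0.6005 tY=2.8591  stride 1/|dx|=1.0353 1/|dy|=3.8637
    cross x-line → (5,4), t=0.6005
    cross x-line → (4,4), t=1.6357 (wall)
  → r_7 = 1.6357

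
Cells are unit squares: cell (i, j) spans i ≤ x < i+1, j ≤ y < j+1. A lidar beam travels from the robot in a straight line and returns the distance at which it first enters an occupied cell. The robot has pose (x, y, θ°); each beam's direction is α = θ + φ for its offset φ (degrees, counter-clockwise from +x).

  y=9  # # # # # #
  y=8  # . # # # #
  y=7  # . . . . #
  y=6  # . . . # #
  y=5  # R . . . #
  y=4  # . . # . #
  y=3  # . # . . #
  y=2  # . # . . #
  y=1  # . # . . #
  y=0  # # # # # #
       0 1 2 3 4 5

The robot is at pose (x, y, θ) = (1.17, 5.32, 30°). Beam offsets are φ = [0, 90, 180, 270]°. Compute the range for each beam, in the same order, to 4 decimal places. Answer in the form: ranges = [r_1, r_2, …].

beam 1: φ=0°, α=30°
  direction (0.8660, 0.5000); cell (1,5); t to first gridline: x 0.9584, y 1.3600 (then +1.1547 / +2.0000)
    (2,5) via x @ 0.9584
    (2,6) via y @ 1.3600
    (3,6) via x @ 2.1131
    (4,6) via x @ 3.2678  # hit
  → r_1 = 3.2678
beam 2: φ=90°, α=120°
  direction (-0.5000, 0.8660); cell (1,5); t to first gridline: x 0.3400, y 0.7852 (then +2.0000 / +1.1547)
    (0,5) via x @ 0.3400  # hit
  → r_2 = 0.3400
beam 3: φ=180°, α=210°
  direction (-0.8660, -0.5000); cell (1,5); t to first gridline: x 0.1963, y 0.6400 (then +1.1547 / +2.0000)
    (0,5) via x @ 0.1963  # hit
  → r_3 = 0.1963
beam 4: φ=270°, α=300°
  direction (0.5000, -0.8660); cell (1,5); t to first gridline: x 1.6600, y 0.3695 (then +2.0000 / +1.1547)
    (1,4) via y @ 0.3695
    (1,3) via y @ 1.5242
    (2,3) via x @ 1.6600  # hit
  → r_4 = 1.6600

ranges = [3.2678, 0.3400, 0.1963, 1.6600]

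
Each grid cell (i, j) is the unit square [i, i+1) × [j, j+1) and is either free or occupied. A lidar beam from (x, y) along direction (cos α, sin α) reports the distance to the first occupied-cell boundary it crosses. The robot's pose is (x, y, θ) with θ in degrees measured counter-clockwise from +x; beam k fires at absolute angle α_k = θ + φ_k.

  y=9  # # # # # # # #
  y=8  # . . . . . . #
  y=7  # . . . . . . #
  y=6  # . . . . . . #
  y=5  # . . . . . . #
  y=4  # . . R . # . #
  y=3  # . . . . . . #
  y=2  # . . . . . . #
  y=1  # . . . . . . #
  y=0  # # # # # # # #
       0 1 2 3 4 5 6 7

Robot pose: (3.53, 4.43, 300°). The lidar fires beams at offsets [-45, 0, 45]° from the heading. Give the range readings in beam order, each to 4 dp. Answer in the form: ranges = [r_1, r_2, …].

beam 1: φ=-45°, α=255°
  cosα=-0.2588 sinα=-0.9659 | (3,4) | tMaxX 2.0478 tMaxY 0.4452 | tΔX 3.8637 tΔY 1.0353
    t=0.4452 [y] (3,3)
    t=1.4804 [y] (3,2)
    t=2.0478 [x] (2,2)
    t=2.5157 [y] (2,1)
    t=3.5510 [y] (2,0) — stop
  → r_1 = 3.5510
beam 2: φ=0°, α=300°
  cosα=0.5000 sinα=-0.8660 | (3,4) | tMaxX 0.9400 tMaxY 0.4965 | tΔX 2.0000 tΔY 1.1547
    t=0.4965 [y] (3,3)
    t=0.9400 [x] (4,3)
    t=1.6512 [y] (4,2)
    t=2.8059 [y] (4,1)
    t=2.9400 [x] (5,1)
    t=3.9606 [y] (5,0) — stop
  → r_2 = 3.9606
beam 3: φ=45°, α=345°
  cosα=0.9659 sinα=-0.2588 | (3,4) | tMaxX 0.4866 tMaxY 1.6614 | tΔX 1.0353 tΔY 3.8637
    t=0.4866 [x] (4,4)
    t=1.5219 [x] (5,4) — stop
  → r_3 = 1.5219

ranges = [3.5510, 3.9606, 1.5219]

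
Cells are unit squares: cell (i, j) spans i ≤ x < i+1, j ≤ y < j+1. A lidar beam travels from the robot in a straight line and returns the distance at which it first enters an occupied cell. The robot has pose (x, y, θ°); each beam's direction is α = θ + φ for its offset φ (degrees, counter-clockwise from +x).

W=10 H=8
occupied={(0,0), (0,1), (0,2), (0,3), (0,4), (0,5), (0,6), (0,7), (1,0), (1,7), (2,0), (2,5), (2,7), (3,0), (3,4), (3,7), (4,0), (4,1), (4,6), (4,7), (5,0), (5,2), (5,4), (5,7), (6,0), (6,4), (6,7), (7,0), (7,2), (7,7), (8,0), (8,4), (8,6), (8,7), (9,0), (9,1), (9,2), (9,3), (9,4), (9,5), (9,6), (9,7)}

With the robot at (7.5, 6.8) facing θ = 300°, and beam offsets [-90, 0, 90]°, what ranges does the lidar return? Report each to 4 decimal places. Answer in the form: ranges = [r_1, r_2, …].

beam 1: φ=-90°, α=210°
  d=(-0.8660,-0.5000)  start (7,6)  tX=0.5774 tY=1.6000  stride 1/|dx|=1.1547 1/|dy|=2.0000
    cross x-line → (6,6), t=0.5774
    cross y-line → (6,5), t=1.6000
    cross x-line → (5,5), t=1.7321
    cross x-line → (4,5), t=2.8868
    cross y-line → (4,4), t=3.6000
    cross x-line → (3,4), t=4.0415 (wall)
  → r_1 = 4.0415
beam 2: φ=0°, α=300°
  d=(0.5000,-0.8660)  start (7,6)  tX=1.0000 tY=0.9238  stride 1/|dx|=2.0000 1/|dy|=1.1547
    cross y-line → (7,5), t=0.9238
    cross x-line → (8,5), t=1.0000
    cross y-line → (8,4), t=2.0785 (wall)
  → r_2 = 2.0785
beam 3: φ=90°, α=30°
  d=(0.8660,0.5000)  start (7,6)  tX=0.5774 tY=0.4000  stride 1/|dx|=1.1547 1/|dy|=2.0000
    cross y-line → (7,7), t=0.4000 (wall)
  → r_3 = 0.4000

ranges = [4.0415, 2.0785, 0.4000]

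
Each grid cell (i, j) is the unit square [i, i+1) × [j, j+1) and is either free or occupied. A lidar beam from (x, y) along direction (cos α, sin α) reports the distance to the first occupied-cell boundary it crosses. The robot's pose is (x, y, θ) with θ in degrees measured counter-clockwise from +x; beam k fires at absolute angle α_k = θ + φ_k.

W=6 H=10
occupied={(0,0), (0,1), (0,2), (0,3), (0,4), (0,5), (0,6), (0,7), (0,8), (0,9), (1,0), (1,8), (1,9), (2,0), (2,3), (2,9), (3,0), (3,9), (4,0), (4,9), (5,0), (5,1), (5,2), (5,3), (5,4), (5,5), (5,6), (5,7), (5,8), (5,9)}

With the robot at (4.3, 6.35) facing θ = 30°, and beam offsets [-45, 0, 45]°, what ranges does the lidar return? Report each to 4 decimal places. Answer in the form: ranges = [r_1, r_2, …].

ranges = [0.7247, 0.8083, 2.7046]

beam 1: φ=-45°, α=345°
  dir = (cos 345°, sin 345°) = (0.9659, -0.2588); from cell (4,6)
  next x-line at t=0.7247, next y-line at t=1.3523; Δt_x=1.0353, Δt_y=3.8637
    x: enter (5,6) at t=0.7247 ← occupied
  → r_1 = 0.7247
beam 2: φ=0°, α=30°
  dir = (cos 30°, sin 30°) = (0.8660, 0.5000); from cell (4,6)
  next x-line at t=0.8083, next y-line at t=1.3000; Δt_x=1.1547, Δt_y=2.0000
    x: enter (5,6) at t=0.8083 ← occupied
  → r_2 = 0.8083
beam 3: φ=45°, α=75°
  dir = (cos 75°, sin 75°) = (0.2588, 0.9659); from cell (4,6)
  next x-line at t=2.7046, next y-line at t=0.6729; Δt_x=3.8637, Δt_y=1.0353
    y: enter (4,7) at t=0.6729
    y: enter (4,8) at t=1.7082
    x: enter (5,8) at t=2.7046 ← occupied
  → r_3 = 2.7046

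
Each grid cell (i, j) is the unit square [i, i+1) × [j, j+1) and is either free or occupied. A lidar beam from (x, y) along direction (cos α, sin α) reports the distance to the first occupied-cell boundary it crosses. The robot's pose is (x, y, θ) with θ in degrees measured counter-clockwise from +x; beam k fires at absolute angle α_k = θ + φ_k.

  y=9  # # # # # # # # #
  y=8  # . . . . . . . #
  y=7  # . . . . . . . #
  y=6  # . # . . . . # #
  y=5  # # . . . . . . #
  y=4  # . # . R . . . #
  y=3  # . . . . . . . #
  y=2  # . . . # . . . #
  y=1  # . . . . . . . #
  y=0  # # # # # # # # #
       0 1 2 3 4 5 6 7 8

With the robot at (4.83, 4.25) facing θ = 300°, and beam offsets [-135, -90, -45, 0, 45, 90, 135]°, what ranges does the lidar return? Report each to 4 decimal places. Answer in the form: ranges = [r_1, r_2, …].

ranges = [1.8946, 4.4225, 1.2941, 3.7528, 3.2818, 3.5000, 4.9176]

beam 1: φ=-135°, α=165°
  cosα=-0.9659 sinα=0.2588 | (4,4) | tMaxX 0.8593 tMaxY 2.8978 | tΔX 1.0353 tΔY 3.8637
    t=0.8593 [x] (3,4)
    t=1.8946 [x] (2,4) — stop
  → r_1 = 1.8946
beam 2: φ=-90°, α=210°
  cosα=-0.8660 sinα=-0.5000 | (4,4) | tMaxX 0.9584 tMaxY 0.5000 | tΔX 1.1547 tΔY 2.0000
    t=0.5000 [y] (4,3)
    t=0.9584 [x] (3,3)
    t=2.1131 [x] (2,3)
    t=2.5000 [y] (2,2)
    t=3.2678 [x] (1,2)
    t=4.4225 [x] (0,2) — stop
  → r_2 = 4.4225
beam 3: φ=-45°, α=255°
  cosα=-0.2588 sinα=-0.9659 | (4,4) | tMaxX 3.2069 tMaxY 0.2588 | tΔX 3.8637 tΔY 1.0353
    t=0.2588 [y] (4,3)
    t=1.2941 [y] (4,2) — stop
  → r_3 = 1.2941
beam 4: φ=0°, α=300°
  cosα=0.5000 sinα=-0.8660 | (4,4) | tMaxX 0.3400 tMaxY 0.2887 | tΔX 2.0000 tΔY 1.1547
    t=0.2887 [y] (4,3)
    t=0.3400 [x] (5,3)
    t=1.4434 [y] (5,2)
    t=2.3400 [x] (6,2)
    t=2.5981 [y] (6,1)
    t=3.7528 [y] (6,0) — stop
  → r_4 = 3.7528
beam 5: φ=45°, α=345°
  cosα=0.9659 sinα=-0.2588 | (4,4) | tMaxX 0.1760 tMaxY 0.9659 | tΔX 1.0353 tΔY 3.8637
    t=0.1760 [x] (5,4)
    t=0.9659 [y] (5,3)
    t=1.2113 [x] (6,3)
    t=2.2465 [x] (7,3)
    t=3.2818 [x] (8,3) — stop
  → r_5 = 3.2818
beam 6: φ=90°, α=30°
  cosα=0.8660 sinα=0.5000 | (4,4) | tMaxX 0.1963 tMaxY 1.5000 | tΔX 1.1547 tΔY 2.0000
    t=0.1963 [x] (5,4)
    t=1.3510 [x] (6,4)
    t=1.5000 [y] (6,5)
    t=2.5057 [x] (7,5)
    t=3.5000 [y] (7,6) — stop
  → r_6 = 3.5000
beam 7: φ=135°, α=75°
  cosα=0.2588 sinα=0.9659 | (4,4) | tMaxX 0.6568 tMaxY 0.7765 | tΔX 3.8637 tΔY 1.0353
    t=0.6568 [x] (5,4)
    t=0.7765 [y] (5,5)
    t=1.8117 [y] (5,6)
    t=2.8470 [y] (5,7)
    t=3.8823 [y] (5,8)
    t=4.5205 [x] (6,8)
    t=4.9176 [y] (6,9) — stop
  → r_7 = 4.9176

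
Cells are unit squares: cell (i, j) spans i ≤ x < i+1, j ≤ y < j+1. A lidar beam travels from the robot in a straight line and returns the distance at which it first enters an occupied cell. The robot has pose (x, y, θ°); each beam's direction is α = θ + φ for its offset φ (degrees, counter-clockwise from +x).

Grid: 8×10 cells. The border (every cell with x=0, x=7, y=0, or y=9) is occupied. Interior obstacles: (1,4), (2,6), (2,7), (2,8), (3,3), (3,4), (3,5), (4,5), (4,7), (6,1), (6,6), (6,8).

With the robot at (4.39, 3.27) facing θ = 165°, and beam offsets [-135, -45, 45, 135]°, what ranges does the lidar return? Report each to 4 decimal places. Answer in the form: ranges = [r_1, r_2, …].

ranges = [3.0138, 0.7800, 0.4503, 2.6212]

beam 1: φ=-135°, α=30°
  d=(0.8660,0.5000)  start (4,3)  tX=0.7044 tY=1.4600  stride 1/|dx|=1.1547 1/|dy|=2.0000
    cross x-line → (5,3), t=0.7044
    cross y-line → (5,4), t=1.4600
    cross x-line → (6,4), t=1.8591
    cross x-line → (7,4), t=3.0138 (wall)
  → r_1 = 3.0138
beam 2: φ=-45°, α=120°
  d=(-0.5000,0.8660)  start (4,3)  tX=0.7800 tY=0.8429  stride 1/|dx|=2.0000 1/|dy|=1.1547
    cross x-line → (3,3), t=0.7800 (wall)
  → r_2 = 0.7800
beam 3: φ=45°, α=210°
  d=(-0.8660,-0.5000)  start (4,3)  tX=0.4503 tY=0.5400  stride 1/|dx|=1.1547 1/|dy|=2.0000
    cross x-line → (3,3), t=0.4503 (wall)
  → r_3 = 0.4503
beam 4: φ=135°, α=300°
  d=(0.5000,-0.8660)  start (4,3)  tX=1.2200 tY=0.3118  stride 1/|dx|=2.0000 1/|dy|=1.1547
    cross y-line → (4,2), t=0.3118
    cross x-line → (5,2), t=1.2200
    cross y-line → (5,1), t=1.4665
    cross y-line → (5,0), t=2.6212 (wall)
  → r_4 = 2.6212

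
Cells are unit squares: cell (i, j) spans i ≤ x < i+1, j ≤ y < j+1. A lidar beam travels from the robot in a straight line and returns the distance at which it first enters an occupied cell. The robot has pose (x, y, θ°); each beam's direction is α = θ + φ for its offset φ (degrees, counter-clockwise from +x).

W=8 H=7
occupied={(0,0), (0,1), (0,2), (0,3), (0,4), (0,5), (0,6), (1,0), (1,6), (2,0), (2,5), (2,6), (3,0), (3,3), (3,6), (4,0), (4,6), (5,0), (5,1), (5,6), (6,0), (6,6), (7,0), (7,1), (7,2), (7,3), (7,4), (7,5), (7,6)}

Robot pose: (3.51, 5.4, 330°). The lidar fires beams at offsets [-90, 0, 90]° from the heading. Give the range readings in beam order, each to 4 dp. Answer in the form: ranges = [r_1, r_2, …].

beam 1: φ=-90°, α=240°
  cosα=-0.5000 sinα=-0.8660 | (3,5) | tMaxX 1.0200 tMaxY 0.4619 | tΔX 2.0000 tΔY 1.1547
    t=0.4619 [y] (3,4)
    t=1.0200 [x] (2,4)
    t=1.6166 [y] (2,3)
    t=2.7713 [y] (2,2)
    t=3.0200 [x] (1,2)
    t=3.9260 [y] (1,1)
    t=5.0200 [x] (0,1) — stop
  → r_1 = 5.0200
beam 2: φ=0°, α=330°
  cosα=0.8660 sinα=-0.5000 | (3,5) | tMaxX 0.5658 tMaxY 0.8000 | tΔX 1.1547 tΔY 2.0000
    t=0.5658 [x] (4,5)
    t=0.8000 [y] (4,4)
    t=1.7205 [x] (5,4)
    t=2.8000 [y] (5,3)
    t=2.8752 [x] (6,3)
    t=4.0299 [x] (7,3) — stop
  → r_2 = 4.0299
beam 3: φ=90°, α=60°
  cosα=0.5000 sinα=0.8660 | (3,5) | tMaxX 0.9800 tMaxY 0.6928 | tΔX 2.0000 tΔY 1.1547
    t=0.6928 [y] (3,6) — stop
  → r_3 = 0.6928

ranges = [5.0200, 4.0299, 0.6928]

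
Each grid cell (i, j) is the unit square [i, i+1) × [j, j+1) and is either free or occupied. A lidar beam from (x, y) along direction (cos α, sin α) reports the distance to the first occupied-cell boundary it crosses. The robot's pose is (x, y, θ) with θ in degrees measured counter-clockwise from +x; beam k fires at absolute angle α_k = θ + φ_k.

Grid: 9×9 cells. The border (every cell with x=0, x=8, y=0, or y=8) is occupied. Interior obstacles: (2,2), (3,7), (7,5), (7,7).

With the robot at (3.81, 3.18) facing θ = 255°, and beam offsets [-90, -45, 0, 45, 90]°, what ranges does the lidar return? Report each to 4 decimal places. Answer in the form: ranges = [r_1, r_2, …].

beam 1: φ=-90°, α=165°
  direction (-0.9659, 0.2588); cell (3,3); t to first gridline: x 0.8386, y 3.1682 (then +1.0353 / +3.8637)
    (2,3) via x @ 0.8386
    (1,3) via x @ 1.8738
    (0,3) via x @ 2.9091  # hit
  → r_1 = 2.9091
beam 2: φ=-45°, α=210°
  direction (-0.8660, -0.5000); cell (3,3); t to first gridline: x 0.9353, y 0.3600 (then +1.1547 / +2.0000)
    (3,2) via y @ 0.3600
    (2,2) via x @ 0.9353  # hit
  → r_2 = 0.9353
beam 3: φ=0°, α=255°
  direction (-0.2588, -0.9659); cell (3,3); t to first gridline: x 3.1296, y 0.1863 (then +3.8637 / +1.0353)
    (3,2) via y @ 0.1863
    (3,1) via y @ 1.2216
    (3,0) via y @ 2.2569  # hit
  → r_3 = 2.2569
beam 4: φ=45°, α=300°
  direction (0.5000, -0.8660); cell (3,3); t to first gridline: x 0.3800, y 0.2078 (then +2.0000 / +1.1547)
    (3,2) via y @ 0.2078
    (4,2) via x @ 0.3800
    (4,1) via y @ 1.3625
    (5,1) via x @ 2.3800
    (5,0) via y @ 2.5172  # hit
  → r_4 = 2.5172
beam 5: φ=90°, α=345°
  direction (0.9659, -0.2588); cell (3,3); t to first gridline: x 0.1967, y 0.6955 (then +1.0353 / +3.8637)
    (4,3) via x @ 0.1967
    (4,2) via y @ 0.6955
    (5,2) via x @ 1.2320
    (6,2) via x @ 2.2673
    (7,2) via x @ 3.3025
    (8,2) via x @ 4.3378  # hit
  → r_5 = 4.3378

ranges = [2.9091, 0.9353, 2.2569, 2.5172, 4.3378]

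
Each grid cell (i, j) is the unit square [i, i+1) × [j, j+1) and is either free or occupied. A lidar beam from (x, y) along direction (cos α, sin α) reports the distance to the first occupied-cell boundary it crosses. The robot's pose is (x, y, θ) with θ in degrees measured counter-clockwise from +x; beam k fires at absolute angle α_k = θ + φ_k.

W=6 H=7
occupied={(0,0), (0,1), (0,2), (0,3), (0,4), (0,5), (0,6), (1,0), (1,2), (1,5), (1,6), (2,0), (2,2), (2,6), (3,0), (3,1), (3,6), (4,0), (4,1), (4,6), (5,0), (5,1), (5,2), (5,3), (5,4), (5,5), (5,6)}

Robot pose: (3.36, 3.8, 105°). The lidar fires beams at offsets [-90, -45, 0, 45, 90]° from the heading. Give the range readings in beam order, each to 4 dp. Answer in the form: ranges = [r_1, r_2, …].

beam 1: φ=-90°, α=15°
  d=(0.9659,0.2588)  start (3,3)  tX=0.6626 tY=0.7727  stride 1/|dx|=1.0353 1/|dy|=3.8637
    cross x-line → (4,3), t=0.6626
    cross y-line → (4,4), t=0.7727
    cross x-line → (5,4), t=1.6979 (wall)
  → r_1 = 1.6979
beam 2: φ=-45°, α=60°
  d=(0.5000,0.8660)  start (3,3)  tX=1.2800 tY=0.2309  stride 1/|dx|=2.0000 1/|dy|=1.1547
    cross y-line → (3,4), t=0.2309
    cross x-line → (4,4), t=1.2800
    cross y-line → (4,5), t=1.3856
    cross y-line → (4,6), t=2.5403 (wall)
  → r_2 = 2.5403
beam 3: φ=0°, α=105°
  d=(-0.2588,0.9659)  start (3,3)  tX=1.3909 tY=0.2071  stride 1/|dx|=3.8637 1/|dy|=1.0353
    cross y-line → (3,4), t=0.2071
    cross y-line → (3,5), t=1.2423
    cross x-line → (2,5), t=1.3909
    cross y-line → (2,6), t=2.2776 (wall)
  → r_3 = 2.2776
beam 4: φ=45°, α=150°
  d=(-0.8660,0.5000)  start (3,3)  tX=0.4157 tY=0.4000  stride 1/|dx|=1.1547 1/|dy|=2.0000
    cross y-line → (3,4), t=0.4000
    cross x-line → (2,4), t=0.4157
    cross x-line → (1,4), t=1.5704
    cross y-line → (1,5), t=2.4000 (wall)
  → r_4 = 2.4000
beam 5: φ=90°, α=195°
  d=(-0.9659,-0.2588)  start (3,3)  tX=0.3727 tY=3.0910  stride 1/|dx|=1.0353 1/|dy|=3.8637
    cross x-line → (2,3), t=0.3727
    cross x-line → (1,3), t=1.4080
    cross x-line → (0,3), t=2.4433 (wall)
  → r_5 = 2.4433

ranges = [1.6979, 2.5403, 2.2776, 2.4000, 2.4433]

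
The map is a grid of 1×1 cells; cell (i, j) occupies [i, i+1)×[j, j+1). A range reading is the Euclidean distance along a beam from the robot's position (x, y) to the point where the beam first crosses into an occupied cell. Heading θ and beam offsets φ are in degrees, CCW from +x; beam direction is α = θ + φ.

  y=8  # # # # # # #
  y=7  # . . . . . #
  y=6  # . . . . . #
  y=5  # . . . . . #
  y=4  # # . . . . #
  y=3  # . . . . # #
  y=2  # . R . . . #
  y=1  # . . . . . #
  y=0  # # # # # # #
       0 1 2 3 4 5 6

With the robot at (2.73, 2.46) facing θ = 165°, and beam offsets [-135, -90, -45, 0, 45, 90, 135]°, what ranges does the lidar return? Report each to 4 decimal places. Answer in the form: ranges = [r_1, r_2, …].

ranges = [2.6212, 5.7354, 1.7782, 1.7910, 1.9976, 1.5115, 1.6859]

beam 1: φ=-135°, α=30°
  dir = (cos 30°, sin 30°) = (0.8660, 0.5000); from cell (2,2)
  next x-line at t=0.3118, next y-line at t=1.0800; Δt_x=1.1547, Δt_y=2.0000
    x: enter (3,2) at t=0.3118
    y: enter (3,3) at t=1.0800
    x: enter (4,3) at t=1.4665
    x: enter (5,3) at t=2.6212 ← occupied
  → r_1 = 2.6212
beam 2: φ=-90°, α=75°
  dir = (cos 75°, sin 75°) = (0.2588, 0.9659); from cell (2,2)
  next x-line at t=1.0432, next y-line at t=0.5590; Δt_x=3.8637, Δt_y=1.0353
    y: enter (2,3) at t=0.5590
    x: enter (3,3) at t=1.0432
    y: enter (3,4) at t=1.5943
    y: enter (3,5) at t=2.6296
    y: enter (3,6) at t=3.6649
    y: enter (3,7) at t=4.7002
    x: enter (4,7) at t=4.9069
    y: enter (4,8) at t=5.7354 ← occupied
  → r_2 = 5.7354
beam 3: φ=-45°, α=120°
  dir = (cos 120°, sin 120°) = (-0.5000, 0.8660); from cell (2,2)
  next x-line at t=1.4600, next y-line at t=0.6235; Δt_x=2.0000, Δt_y=1.1547
    y: enter (2,3) at t=0.6235
    x: enter (1,3) at t=1.4600
    y: enter (1,4) at t=1.7782 ← occupied
  → r_3 = 1.7782
beam 4: φ=0°, α=165°
  dir = (cos 165°, sin 165°) = (-0.9659, 0.2588); from cell (2,2)
  next x-line at t=0.7558, next y-line at t=2.0864; Δt_x=1.0353, Δt_y=3.8637
    x: enter (1,2) at t=0.7558
    x: enter (0,2) at t=1.7910 ← occupied
  → r_4 = 1.7910
beam 5: φ=45°, α=210°
  dir = (cos 210°, sin 210°) = (-0.8660, -0.5000); from cell (2,2)
  next x-line at t=0.8429, next y-line at t=0.9200; Δt_x=1.1547, Δt_y=2.0000
    x: enter (1,2) at t=0.8429
    y: enter (1,1) at t=0.9200
    x: enter (0,1) at t=1.9976 ← occupied
  → r_5 = 1.9976
beam 6: φ=90°, α=255°
  dir = (cos 255°, sin 255°) = (-0.2588, -0.9659); from cell (2,2)
  next x-line at t=2.8205, next y-line at t=0.4762; Δt_x=3.8637, Δt_y=1.0353
    y: enter (2,1) at t=0.4762
    y: enter (2,0) at t=1.5115 ← occupied
  → r_6 = 1.5115
beam 7: φ=135°, α=300°
  dir = (cos 300°, sin 300°) = (0.5000, -0.8660); from cell (2,2)
  next x-line at t=0.5400, next y-line at t=0.5312; Δt_x=2.0000, Δt_y=1.1547
    y: enter (2,1) at t=0.5312
    x: enter (3,1) at t=0.5400
    y: enter (3,0) at t=1.6859 ← occupied
  → r_7 = 1.6859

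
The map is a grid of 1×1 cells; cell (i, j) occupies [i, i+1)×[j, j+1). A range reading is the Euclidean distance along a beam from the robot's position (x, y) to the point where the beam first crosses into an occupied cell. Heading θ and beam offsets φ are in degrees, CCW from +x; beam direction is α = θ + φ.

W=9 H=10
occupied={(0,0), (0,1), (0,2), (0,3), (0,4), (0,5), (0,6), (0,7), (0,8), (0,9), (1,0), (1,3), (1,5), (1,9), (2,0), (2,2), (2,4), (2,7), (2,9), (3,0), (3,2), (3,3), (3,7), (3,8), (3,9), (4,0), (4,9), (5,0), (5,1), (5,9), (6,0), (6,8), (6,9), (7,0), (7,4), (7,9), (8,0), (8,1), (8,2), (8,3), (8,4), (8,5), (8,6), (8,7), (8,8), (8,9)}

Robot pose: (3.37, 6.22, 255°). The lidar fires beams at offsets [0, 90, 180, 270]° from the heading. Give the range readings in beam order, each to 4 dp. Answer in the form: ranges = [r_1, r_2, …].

ranges = [1.4296, 4.7137, 0.8075, 2.4536]

beam 1: φ=0°, α=255°
  d=(-0.2588,-0.9659)  start (3,6)  tX=1.4296 tY=0.2278  stride 1/|dx|=3.8637 1/|dy|=1.0353
    cross y-line → (3,5), t=0.2278
    cross y-line → (3,4), t=1.2630
    cross x-line → (2,4), t=1.4296 (wall)
  → r_1 = 1.4296
beam 2: φ=90°, α=345°
  d=(0.9659,-0.2588)  start (3,6)  tX=0.6522 tY=0.8500  stride 1/|dx|=1.0353 1/|dy|=3.8637
    cross x-line → (4,6), t=0.6522
    cross y-line → (4,5), t=0.8500
    cross x-line → (5,5), t=1.6875
    cross x-line → (6,5), t=2.7228
    cross x-line → (7,5), t=3.7581
    cross y-line → (7,4), t=4.7137 (wall)
  → r_2 = 4.7137
beam 3: φ=180°, α=75°
  d=(0.2588,0.9659)  start (3,6)  tX=2.4341 tY=0.8075  stride 1/|dx|=3.8637 1/|dy|=1.0353
    cross y-line → (3,7), t=0.8075 (wall)
  → r_3 = 0.8075
beam 4: φ=270°, α=165°
  d=(-0.9659,0.2588)  start (3,6)  tX=0.3831 tY=3.0137  stride 1/|dx|=1.0353 1/|dy|=3.8637
    cross x-line → (2,6), t=0.3831
    cross x-line → (1,6), t=1.4183
    cross x-line → (0,6), t=2.4536 (wall)
  → r_4 = 2.4536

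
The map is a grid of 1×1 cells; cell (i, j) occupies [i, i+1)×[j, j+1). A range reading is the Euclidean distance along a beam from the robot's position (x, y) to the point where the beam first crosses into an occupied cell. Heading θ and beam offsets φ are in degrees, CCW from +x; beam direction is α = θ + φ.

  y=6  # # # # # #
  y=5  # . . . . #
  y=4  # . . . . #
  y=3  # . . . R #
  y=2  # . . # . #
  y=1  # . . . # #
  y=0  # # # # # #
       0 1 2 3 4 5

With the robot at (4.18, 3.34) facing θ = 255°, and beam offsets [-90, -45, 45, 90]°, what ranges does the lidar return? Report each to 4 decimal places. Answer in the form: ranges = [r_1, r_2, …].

ranges = [3.2922, 0.6800, 1.5473, 0.8489]

beam 1: φ=-90°, α=165°
  cosα=-0.9659 sinα=0.2588 | (4,3) | tMaxX 0.1863 tMaxY 2.5500 | tΔX 1.0353 tΔY 3.8637
    t=0.1863 [x] (3,3)
    t=1.2216 [x] (2,3)
    t=2.2569 [x] (1,3)
    t=2.5500 [y] (1,4)
    t=3.2922 [x] (0,4) — stop
  → r_1 = 3.2922
beam 2: φ=-45°, α=210°
  cosα=-0.8660 sinα=-0.5000 | (4,3) | tMaxX 0.2078 tMaxY 0.6800 | tΔX 1.1547 tΔY 2.0000
    t=0.2078 [x] (3,3)
    t=0.6800 [y] (3,2) — stop
  → r_2 = 0.6800
beam 3: φ=45°, α=300°
  cosα=0.5000 sinα=-0.8660 | (4,3) | tMaxX 1.6400 tMaxY 0.3926 | tΔX 2.0000 tΔY 1.1547
    t=0.3926 [y] (4,2)
    t=1.5473 [y] (4,1) — stop
  → r_3 = 1.5473
beam 4: φ=90°, α=345°
  cosα=0.9659 sinα=-0.2588 | (4,3) | tMaxX 0.8489 tMaxY 1.3137 | tΔX 1.0353 tΔY 3.8637
    t=0.8489 [x] (5,3) — stop
  → r_4 = 0.8489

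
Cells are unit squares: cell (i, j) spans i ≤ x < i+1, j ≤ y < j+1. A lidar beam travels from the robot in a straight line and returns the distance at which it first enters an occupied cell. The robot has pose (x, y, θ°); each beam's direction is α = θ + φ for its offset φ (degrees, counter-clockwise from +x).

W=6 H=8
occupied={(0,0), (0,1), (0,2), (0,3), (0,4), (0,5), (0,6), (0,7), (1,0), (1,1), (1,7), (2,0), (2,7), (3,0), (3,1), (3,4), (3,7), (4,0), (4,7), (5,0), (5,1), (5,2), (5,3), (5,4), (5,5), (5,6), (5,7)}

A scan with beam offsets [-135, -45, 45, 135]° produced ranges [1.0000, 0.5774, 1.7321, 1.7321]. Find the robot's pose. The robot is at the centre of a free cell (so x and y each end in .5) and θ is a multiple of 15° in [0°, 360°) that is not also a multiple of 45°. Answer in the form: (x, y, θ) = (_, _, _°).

(x, y, θ) = (2.5, 6.5, 165°)

The pose lattice has 21·16 = 336 candidates. Test each by forward raycasting.
  (2.5, 2.5, 165°): beam 1 = 2.8868 ≠ 1.0000 ✗
  (4.5, 1.5, 195°): beam 3 = 0.5774 ≠ 1.7321 ✗
  (4.5, 2.5, 330°): beam 1 = 2.5882 ≠ 1.0000 ✗
  (4.5, 2.5, 120°): beam 1 = 0.5176 ≠ 1.0000 ✗
  (2.5, 6.5, 240°): beam 1 = 0.5176 ≠ 1.0000 ✗
  …
  (2.5, 6.5, 165°): r_1=1.0000, r_2=0.5774, r_3=1.7321, r_4=1.7321 — all match ✓
Only this pose fits every beam.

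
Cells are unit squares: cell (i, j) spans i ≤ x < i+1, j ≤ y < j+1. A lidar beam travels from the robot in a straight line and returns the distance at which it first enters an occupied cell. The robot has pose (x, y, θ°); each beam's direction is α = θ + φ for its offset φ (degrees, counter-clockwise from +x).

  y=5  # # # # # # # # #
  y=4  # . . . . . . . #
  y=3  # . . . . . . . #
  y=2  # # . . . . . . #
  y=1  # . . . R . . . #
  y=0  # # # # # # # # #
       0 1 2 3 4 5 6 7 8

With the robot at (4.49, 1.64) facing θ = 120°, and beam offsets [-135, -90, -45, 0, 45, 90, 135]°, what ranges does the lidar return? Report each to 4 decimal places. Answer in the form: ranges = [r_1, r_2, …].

ranges = [2.4728, 4.0530, 3.4785, 3.8798, 2.5778, 1.2800, 0.6626]

beam 1: φ=-135°, α=345°
  d=(0.9659,-0.2588)  start (4,1)  tX=0.5280 tY=2.4728  stride 1/|dx|=1.0353 1/|dy|=3.8637
    cross x-line → (5,1), t=0.5280
    cross x-line → (6,1), t=1.5633
    cross y-line → (6,0), t=2.4728 (wall)
  → r_1 = 2.4728
beam 2: φ=-90°, α=30°
  d=(0.8660,0.5000)  start (4,1)  tX=0.5889 tY=0.7200  stride 1/|dx|=1.1547 1/|dy|=2.0000
    cross x-line → (5,1), t=0.5889
    cross y-line → (5,2), t=0.7200
    cross x-line → (6,2), t=1.7436
    cross y-line → (6,3), t=2.7200
    cross x-line → (7,3), t=2.8983
    cross x-line → (8,3), t=4.0530 (wall)
  → r_2 = 4.0530
beam 3: φ=-45°, α=75°
  d=(0.2588,0.9659)  start (4,1)  tX=1.9705 tY=0.3727  stride 1/|dx|=3.8637 1/|dy|=1.0353
    cross y-line → (4,2), t=0.3727
    cross y-line → (4,3), t=1.4080
    cross x-line → (5,3), t=1.9705
    cross y-line → (5,4), t=2.4433
    cross y-line → (5,5), t=3.4785 (wall)
  → r_3 = 3.4785
beam 4: φ=0°, α=120°
  d=(-0.5000,0.8660)  start (4,1)  tX=0.9800 tY=0.4157  stride 1/|dx|=2.0000 1/|dy|=1.1547
    cross y-line → (4,2), t=0.4157
    cross x-line → (3,2), t=0.9800
    cross y-line → (3,3), t=1.5704
    cross y-line → (3,4), t=2.7251
    cross x-line → (2,4), t=2.9800
    cross y-line → (2,5), t=3.8798 (wall)
  → r_4 = 3.8798
beam 5: φ=45°, α=165°
  d=(-0.9659,0.2588)  start (4,1)  tX=0.5073 tY=1.3909  stride 1/|dx|=1.0353 1/|dy|=3.8637
    cross x-line → (3,1), t=0.5073
    cross y-line → (3,2), t=1.3909
    cross x-line → (2,2), t=1.5426
    cross x-line → (1,2), t=2.5778 (wall)
  → r_5 = 2.5778
beam 6: φ=90°, α=210°
  d=(-0.8660,-0.5000)  start (4,1)  tX=0.5658 tY=1.2800  stride 1/|dx|=1.1547 1/|dy|=2.0000
    cross x-line → (3,1), t=0.5658
    cross y-line → (3,0), t=1.2800 (wall)
  → r_6 = 1.2800
beam 7: φ=135°, α=255°
  d=(-0.2588,-0.9659)  start (4,1)  tX=1.8932 tY=0.6626  stride 1/|dx|=3.8637 1/|dy|=1.0353
    cross y-line → (4,0), t=0.6626 (wall)
  → r_7 = 0.6626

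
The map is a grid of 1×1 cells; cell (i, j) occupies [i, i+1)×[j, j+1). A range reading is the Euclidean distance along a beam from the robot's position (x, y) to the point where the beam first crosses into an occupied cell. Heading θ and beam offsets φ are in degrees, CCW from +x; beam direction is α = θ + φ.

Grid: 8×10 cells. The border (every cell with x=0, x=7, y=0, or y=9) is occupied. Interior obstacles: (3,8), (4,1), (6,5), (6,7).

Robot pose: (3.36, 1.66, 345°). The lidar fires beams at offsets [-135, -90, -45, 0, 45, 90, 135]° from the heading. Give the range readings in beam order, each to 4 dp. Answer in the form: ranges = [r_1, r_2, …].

beam 1: φ=-135°, α=210°
  direction (-0.8660, -0.5000); cell (3,1); t to first gridline: x 0.4157, y 1.3200 (then +1.1547 / +2.0000)
    (2,1) via x @ 0.4157
    (2,0) via y @ 1.3200  # hit
  → r_1 = 1.3200
beam 2: φ=-90°, α=255°
  direction (-0.2588, -0.9659); cell (3,1); t to first gridline: x 1.3909, y 0.6833 (then +3.8637 / +1.0353)
    (3,0) via y @ 0.6833  # hit
  → r_2 = 0.6833
beam 3: φ=-45°, α=300°
  direction (0.5000, -0.8660); cell (3,1); t to first gridline: x 1.2800, y 0.7621 (then +2.0000 / +1.1547)
    (3,0) via y @ 0.7621  # hit
  → r_3 = 0.7621
beam 4: φ=0°, α=345°
  direction (0.9659, -0.2588); cell (3,1); t to first gridline: x 0.6626, y 2.5500 (then +1.0353 / +3.8637)
    (4,1) via x @ 0.6626  # hit
  → r_4 = 0.6626
beam 5: φ=45°, α=30°
  direction (0.8660, 0.5000); cell (3,1); t to first gridline: x 0.7390, y 0.6800 (then +1.1547 / +2.0000)
    (3,2) via y @ 0.6800
    (4,2) via x @ 0.7390
    (5,2) via x @ 1.8937
    (5,3) via y @ 2.6800
    (6,3) via x @ 3.0484
    (7,3) via x @ 4.2031  # hit
  → r_5 = 4.2031
beam 6: φ=90°, α=75°
  direction (0.2588, 0.9659); cell (3,1); t to first gridline: x 2.4728, y 0.3520 (then +3.8637 / +1.0353)
    (3,2) via y @ 0.3520
    (3,3) via y @ 1.3873
    (3,4) via y @ 2.4225
    (4,4) via x @ 2.4728
    (4,5) via y @ 3.4578
    (4,6) via y @ 4.4931
    (4,7) via y @ 5.5284
    (5,7) via x @ 6.3365
    (5,8) via y @ 6.5637
    (5,9) via y @ 7.5989  # hit
  → r_6 = 7.5989
beam 7: φ=135°, α=120°
  direction (-0.5000, 0.8660); cell (3,1); t to first gridline: x 0.7200, y 0.3926 (then +2.0000 / +1.1547)
    (3,2) via y @ 0.3926
    (2,2) via x @ 0.7200
    (2,3) via y @ 1.5473
    (2,4) via y @ 2.7020
    (1,4) via x @ 2.7200
    (1,5) via y @ 3.8567
    (0,5) via x @ 4.7200  # hit
  → r_7 = 4.7200

ranges = [1.3200, 0.6833, 0.7621, 0.6626, 4.2031, 7.5989, 4.7200]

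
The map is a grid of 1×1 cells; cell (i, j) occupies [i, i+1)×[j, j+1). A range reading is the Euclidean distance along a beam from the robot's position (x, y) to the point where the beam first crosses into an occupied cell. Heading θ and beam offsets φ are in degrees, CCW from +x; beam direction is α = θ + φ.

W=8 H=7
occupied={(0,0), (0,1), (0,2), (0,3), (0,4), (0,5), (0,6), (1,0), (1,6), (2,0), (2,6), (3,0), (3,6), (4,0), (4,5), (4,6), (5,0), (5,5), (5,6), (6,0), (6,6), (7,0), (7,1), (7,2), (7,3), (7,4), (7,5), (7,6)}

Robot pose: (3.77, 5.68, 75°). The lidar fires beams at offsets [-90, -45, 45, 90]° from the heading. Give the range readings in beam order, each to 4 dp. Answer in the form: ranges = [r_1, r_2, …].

ranges = [0.2381, 0.2656, 0.3695, 1.2364]

beam 1: φ=-90°, α=345°
  dir = (cos 345°, sin 345°) = (0.9659, -0.2588); from cell (3,5)
  next x-line at t=0.2381, next y-line at t=2.6273; Δt_x=1.0353, Δt_y=3.8637
    x: enter (4,5) at t=0.2381 ← occupied
  → r_1 = 0.2381
beam 2: φ=-45°, α=30°
  dir = (cos 30°, sin 30°) = (0.8660, 0.5000); from cell (3,5)
  next x-line at t=0.2656, next y-line at t=0.6400; Δt_x=1.1547, Δt_y=2.0000
    x: enter (4,5) at t=0.2656 ← occupied
  → r_2 = 0.2656
beam 3: φ=45°, α=120°
  dir = (cos 120°, sin 120°) = (-0.5000, 0.8660); from cell (3,5)
  next x-line at t=1.5400, next y-line at t=0.3695; Δt_x=2.0000, Δt_y=1.1547
    y: enter (3,6) at t=0.3695 ← occupied
  → r_3 = 0.3695
beam 4: φ=90°, α=165°
  dir = (cos 165°, sin 165°) = (-0.9659, 0.2588); from cell (3,5)
  next x-line at t=0.7972, next y-line at t=1.2364; Δt_x=1.0353, Δt_y=3.8637
    x: enter (2,5) at t=0.7972
    y: enter (2,6) at t=1.2364 ← occupied
  → r_4 = 1.2364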